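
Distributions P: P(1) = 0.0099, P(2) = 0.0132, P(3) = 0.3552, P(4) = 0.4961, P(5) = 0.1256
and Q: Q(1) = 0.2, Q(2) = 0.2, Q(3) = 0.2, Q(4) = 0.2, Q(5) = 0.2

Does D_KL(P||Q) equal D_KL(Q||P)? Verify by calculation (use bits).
D_KL(P||Q) = 0.7655 bits, D_KL(Q||P) = 1.3579 bits. No — D_KL(P||Q) ≠ D_KL(Q||P) for this pair.

D_KL(P||Q) = Σ P(x) log₂(P(x)/Q(x))

Computing term by term:
  P(1)·log₂(P(1)/Q(1)) = 0.0099·log₂(0.0099/0.2) = -0.04293
  P(2)·log₂(P(2)/Q(2)) = 0.0132·log₂(0.0132/0.2) = -0.05176
  P(3)·log₂(P(3)/Q(3)) = 0.3552·log₂(0.3552/0.2) = 0.29433
  P(4)·log₂(P(4)/Q(4)) = 0.4961·log₂(0.4961/0.2) = 0.65020
  P(5)·log₂(P(5)/Q(5)) = 0.1256·log₂(0.1256/0.2) = -0.08430

D_KL(P||Q) = -0.04293 - 0.05176 + 0.29433 + 0.65020 - 0.08430 = 0.76554 ≈ 0.7655 bits

D_KL(Q||P) = Σ Q(x) log₂(Q(x)/P(x))

Computing term by term:
  Q(1)·log₂(Q(1)/P(1)) = 0.2·log₂(0.2/0.0099) = 0.86729
  Q(2)·log₂(Q(2)/P(2)) = 0.2·log₂(0.2/0.0132) = 0.78428
  Q(3)·log₂(Q(3)/P(3)) = 0.2·log₂(0.2/0.3552) = -0.16573
  Q(4)·log₂(Q(4)/P(4)) = 0.2·log₂(0.2/0.4961) = -0.26213
  Q(5)·log₂(Q(5)/P(5)) = 0.2·log₂(0.2/0.1256) = 0.13423

D_KL(Q||P) = 0.86729 + 0.78428 - 0.16573 - 0.26213 + 0.13423 = 1.35794 ≈ 1.3579 bits

These are NOT equal (difference: 0.5924 bits). KL divergence is asymmetric: D_KL(P||Q) ≠ D_KL(Q||P) in general.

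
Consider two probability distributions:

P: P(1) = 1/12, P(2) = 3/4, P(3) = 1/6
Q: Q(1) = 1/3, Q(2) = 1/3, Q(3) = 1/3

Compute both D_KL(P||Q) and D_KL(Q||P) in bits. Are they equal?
D_KL(P||Q) = 0.5441 bits, D_KL(Q||P) = 0.6100 bits. No, they are not equal.

D_KL(P||Q) = Σ P(x) log₂(P(x)/Q(x))

Computing term by term:
  P(1)·log₂(P(1)/Q(1)) = (1/12)·log₂((1/12)/(1/3)) = -0.16667
  P(2)·log₂(P(2)/Q(2)) = (3/4)·log₂((3/4)/(1/3)) = 0.87744
  P(3)·log₂(P(3)/Q(3)) = (1/6)·log₂((1/6)/(1/3)) = -0.16667

D_KL(P||Q) = -0.16667 + 0.87744 - 0.16667 = 0.54410 ≈ 0.5441 bits

D_KL(Q||P) = Σ Q(x) log₂(Q(x)/P(x))

Computing term by term:
  Q(1)·log₂(Q(1)/P(1)) = (1/3)·log₂((1/3)/(1/12)) = 0.66667
  Q(2)·log₂(Q(2)/P(2)) = (1/3)·log₂((1/3)/(3/4)) = -0.38998
  Q(3)·log₂(Q(3)/P(3)) = (1/3)·log₂((1/3)/(1/6)) = 0.33333

D_KL(Q||P) = 0.66667 - 0.38998 + 0.33333 = 0.61002 ≈ 0.6100 bits

These are NOT equal (difference: 0.0659 bits). KL divergence is asymmetric: D_KL(P||Q) ≠ D_KL(Q||P) in general.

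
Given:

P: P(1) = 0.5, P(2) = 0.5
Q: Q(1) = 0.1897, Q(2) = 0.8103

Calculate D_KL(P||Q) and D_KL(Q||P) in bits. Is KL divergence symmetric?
D_KL(P||Q) = 0.3508 bits, D_KL(Q||P) = 0.2992 bits. No, KL divergence is not symmetric.

D_KL(P||Q) = Σ P(x) log₂(P(x)/Q(x))

Computing term by term:
  P(1)·log₂(P(1)/Q(1)) = 0.5·log₂(0.5/0.1897) = 0.69910
  P(2)·log₂(P(2)/Q(2)) = 0.5·log₂(0.5/0.8103) = -0.34826

D_KL(P||Q) = 0.69910 - 0.34826 = 0.35084 ≈ 0.3508 bits

D_KL(Q||P) = Σ Q(x) log₂(Q(x)/P(x))

Computing term by term:
  Q(1)·log₂(Q(1)/P(1)) = 0.1897·log₂(0.1897/0.5) = -0.26524
  Q(2)·log₂(Q(2)/P(2)) = 0.8103·log₂(0.8103/0.5) = 0.56440

D_KL(Q||P) = -0.26524 + 0.56440 = 0.29916 ≈ 0.2992 bits

These are NOT equal (difference: 0.0516 bits). KL divergence is asymmetric: D_KL(P||Q) ≠ D_KL(Q||P) in general.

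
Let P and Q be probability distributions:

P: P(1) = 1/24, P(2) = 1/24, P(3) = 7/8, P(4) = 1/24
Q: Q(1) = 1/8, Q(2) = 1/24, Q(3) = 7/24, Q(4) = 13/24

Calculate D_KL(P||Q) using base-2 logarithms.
1.1666 bits

D_KL(P||Q) = Σ P(x) log₂(P(x)/Q(x))

Computing term by term:
  P(1)·log₂(P(1)/Q(1)) = (1/24)·log₂((1/24)/(1/8)) = -0.06604
  P(2)·log₂(P(2)/Q(2)) = (1/24)·log₂((1/24)/(1/24)) = 0.00000
  P(3)·log₂(P(3)/Q(3)) = (7/8)·log₂((7/8)/(7/24)) = 1.38684
  P(4)·log₂(P(4)/Q(4)) = (1/24)·log₂((1/24)/(13/24)) = -0.15418

D_KL(P||Q) = -0.06604 + 0.00000 + 1.38684 - 0.15418 = 1.16662 ≈ 1.1666 bits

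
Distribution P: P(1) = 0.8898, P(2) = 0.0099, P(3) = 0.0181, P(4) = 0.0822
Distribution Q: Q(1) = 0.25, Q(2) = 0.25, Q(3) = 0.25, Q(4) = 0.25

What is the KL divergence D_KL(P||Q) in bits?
1.3831 bits

D_KL(P||Q) = Σ P(x) log₂(P(x)/Q(x))

Computing term by term:
  P(1)·log₂(P(1)/Q(1)) = 0.8898·log₂(0.8898/0.25) = 1.62972
  P(2)·log₂(P(2)/Q(2)) = 0.0099·log₂(0.0099/0.25) = -0.04612
  P(3)·log₂(P(3)/Q(3)) = 0.0181·log₂(0.0181/0.25) = -0.06856
  P(4)·log₂(P(4)/Q(4)) = 0.0822·log₂(0.0822/0.25) = -0.13191

D_KL(P||Q) = 1.62972 - 0.04612 - 0.06856 - 0.13191 = 1.38313 ≈ 1.3831 bits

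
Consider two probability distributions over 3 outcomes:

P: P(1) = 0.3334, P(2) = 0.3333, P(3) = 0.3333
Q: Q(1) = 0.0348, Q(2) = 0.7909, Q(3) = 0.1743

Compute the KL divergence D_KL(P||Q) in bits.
0.9831 bits

D_KL(P||Q) = Σ P(x) log₂(P(x)/Q(x))

Computing term by term:
  P(1)·log₂(P(1)/Q(1)) = 0.3334·log₂(0.3334/0.0348) = 1.08692
  P(2)·log₂(P(2)/Q(2)) = 0.3333·log₂(0.3333/0.7909) = -0.41552
  P(3)·log₂(P(3)/Q(3)) = 0.3333·log₂(0.3333/0.1743) = 0.31172

D_KL(P||Q) = 1.08692 - 0.41552 + 0.31172 = 0.98312 ≈ 0.9831 bits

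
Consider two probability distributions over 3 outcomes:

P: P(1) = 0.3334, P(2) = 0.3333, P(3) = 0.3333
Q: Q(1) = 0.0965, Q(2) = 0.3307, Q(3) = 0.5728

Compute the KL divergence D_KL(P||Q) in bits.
0.3397 bits

D_KL(P||Q) = Σ P(x) log₂(P(x)/Q(x))

Computing term by term:
  P(1)·log₂(P(1)/Q(1)) = 0.3334·log₂(0.3334/0.0965) = 0.59634
  P(2)·log₂(P(2)/Q(2)) = 0.3333·log₂(0.3333/0.3307) = 0.00377
  P(3)·log₂(P(3)/Q(3)) = 0.3333·log₂(0.3333/0.5728) = -0.26038

D_KL(P||Q) = 0.59634 + 0.00377 - 0.26038 = 0.33973 ≈ 0.3397 bits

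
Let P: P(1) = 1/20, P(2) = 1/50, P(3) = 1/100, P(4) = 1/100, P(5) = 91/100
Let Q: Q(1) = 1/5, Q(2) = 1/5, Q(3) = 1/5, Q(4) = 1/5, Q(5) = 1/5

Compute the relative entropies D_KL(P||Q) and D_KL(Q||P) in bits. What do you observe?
D_KL(P||Q) = 1.7363 bits, D_KL(Q||P) = 2.3560 bits. The two directions give different values (D_KL(Q||P) exceeds D_KL(P||Q) by 0.6197 bits): KL divergence is asymmetric.

D_KL(P||Q) = Σ P(x) log₂(P(x)/Q(x))

Computing term by term:
  P(1)·log₂(P(1)/Q(1)) = (1/20)·log₂((1/20)/(1/5)) = -0.10000
  P(2)·log₂(P(2)/Q(2)) = (1/50)·log₂((1/50)/(1/5)) = -0.06644
  P(3)·log₂(P(3)/Q(3)) = (1/100)·log₂((1/100)/(1/5)) = -0.04322
  P(4)·log₂(P(4)/Q(4)) = (1/100)·log₂((1/100)/(1/5)) = -0.04322
  P(5)·log₂(P(5)/Q(5)) = (91/100)·log₂((91/100)/(1/5)) = 1.98914

D_KL(P||Q) = -0.10000 - 0.06644 - 0.04322 - 0.04322 + 1.98914 = 1.73626 ≈ 1.7363 bits

D_KL(Q||P) = Σ Q(x) log₂(Q(x)/P(x))

Computing term by term:
  Q(1)·log₂(Q(1)/P(1)) = (1/5)·log₂((1/5)/(1/20)) = 0.40000
  Q(2)·log₂(Q(2)/P(2)) = (1/5)·log₂((1/5)/(1/50)) = 0.66439
  Q(3)·log₂(Q(3)/P(3)) = (1/5)·log₂((1/5)/(1/100)) = 0.86439
  Q(4)·log₂(Q(4)/P(4)) = (1/5)·log₂((1/5)/(1/100)) = 0.86439
  Q(5)·log₂(Q(5)/P(5)) = (1/5)·log₂((1/5)/(91/100)) = -0.43717

D_KL(Q||P) = 0.40000 + 0.66439 + 0.86439 + 0.86439 - 0.43717 = 2.35600 ≈ 2.3560 bits

These are NOT equal (difference: 0.6197 bits). KL divergence is asymmetric: D_KL(P||Q) ≠ D_KL(Q||P) in general.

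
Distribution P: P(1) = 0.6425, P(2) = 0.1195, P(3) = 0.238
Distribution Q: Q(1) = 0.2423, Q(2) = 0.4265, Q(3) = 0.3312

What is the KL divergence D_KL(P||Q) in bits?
0.5711 bits

D_KL(P||Q) = Σ P(x) log₂(P(x)/Q(x))

Computing term by term:
  P(1)·log₂(P(1)/Q(1)) = 0.6425·log₂(0.6425/0.2423) = 0.90393
  P(2)·log₂(P(2)/Q(2)) = 0.1195·log₂(0.1195/0.4265) = -0.21935
  P(3)·log₂(P(3)/Q(3)) = 0.238·log₂(0.238/0.3312) = -0.11346

D_KL(P||Q) = 0.90393 - 0.21935 - 0.11346 = 0.57112 ≈ 0.5711 bits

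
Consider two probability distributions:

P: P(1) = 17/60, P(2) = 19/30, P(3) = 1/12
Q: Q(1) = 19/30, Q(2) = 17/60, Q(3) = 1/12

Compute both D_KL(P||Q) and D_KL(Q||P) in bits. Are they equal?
D_KL(P||Q) = 0.4062 bits, D_KL(Q||P) = 0.4062 bits. Yes, in this case they are equal (although KL divergence is not symmetric in general).

D_KL(P||Q) = Σ P(x) log₂(P(x)/Q(x))

Computing term by term:
  P(1)·log₂(P(1)/Q(1)) = (17/60)·log₂((17/60)/(19/30)) = -0.32880
  P(2)·log₂(P(2)/Q(2)) = (19/30)·log₂((19/30)/(17/60)) = 0.73496
  P(3)·log₂(P(3)/Q(3)) = (1/12)·log₂((1/12)/(1/12)) = 0.00000

D_KL(P||Q) = -0.32880 + 0.73496 + 0.00000 = 0.40616 ≈ 0.4062 bits

D_KL(Q||P) = Σ Q(x) log₂(Q(x)/P(x))

Computing term by term:
  Q(1)·log₂(Q(1)/P(1)) = (19/30)·log₂((19/30)/(17/60)) = 0.73496
  Q(2)·log₂(Q(2)/P(2)) = (17/60)·log₂((17/60)/(19/30)) = -0.32880
  Q(3)·log₂(Q(3)/P(3)) = (1/12)·log₂((1/12)/(1/12)) = 0.00000

D_KL(Q||P) = 0.73496 - 0.32880 + 0.00000 = 0.40616 ≈ 0.4062 bits

These ARE equal here. Q is P with outcomes relabeled (Q(1) = P(2), Q(2) = P(1)) by a relabeling that is its own inverse, so the two sums contain exactly the same terms in a different order. This is a special case — KL divergence is not symmetric in general: D_KL(P||Q) ≠ D_KL(Q||P) for most P, Q.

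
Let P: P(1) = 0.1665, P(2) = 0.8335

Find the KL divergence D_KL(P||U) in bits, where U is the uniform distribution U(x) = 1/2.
0.3504 bits

U(i) = 1/2 for all i

D_KL(P||U) = Σ P(x) log₂(P(x) / (1/2))
           = Σ P(x) log₂(P(x)) + log₂(2)
           = log₂(2) - H(P)

H(P) = -Σ P(x) log₂(P(x)):
  -P(1)·log₂(P(1)) = -(0.1665)·log₂(0.1665) = 0.43064
  -P(2)·log₂(P(2)) = -(0.8335)·log₂(0.8335) = 0.21900
H(P) = 0.43064 + 0.21900 = 0.64964 bits

log₂(2) = 1.00000 bits

D_KL(P||U) = 1.00000 - 0.64964 = 0.35036 ≈ 0.3504 bits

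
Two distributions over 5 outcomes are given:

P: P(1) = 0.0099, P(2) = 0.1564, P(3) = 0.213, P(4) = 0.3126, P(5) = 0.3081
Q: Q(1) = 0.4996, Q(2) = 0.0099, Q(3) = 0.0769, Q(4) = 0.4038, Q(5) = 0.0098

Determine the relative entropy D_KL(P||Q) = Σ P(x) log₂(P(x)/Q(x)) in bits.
2.2970 bits

D_KL(P||Q) = Σ P(x) log₂(P(x)/Q(x))

Computing term by term:
  P(1)·log₂(P(1)/Q(1)) = 0.0099·log₂(0.0099/0.4996) = -0.05601
  P(2)·log₂(P(2)/Q(2)) = 0.1564·log₂(0.1564/0.0099) = 0.62273
  P(3)·log₂(P(3)/Q(3)) = 0.213·log₂(0.213/0.0769) = 0.31307
  P(4)·log₂(P(4)/Q(4)) = 0.3126·log₂(0.3126/0.4038) = -0.11545
  P(5)·log₂(P(5)/Q(5)) = 0.3081·log₂(0.3081/0.0098) = 1.53264

D_KL(P||Q) = -0.05601 + 0.62273 + 0.31307 - 0.11545 + 1.53264 = 2.29698 ≈ 2.2970 bits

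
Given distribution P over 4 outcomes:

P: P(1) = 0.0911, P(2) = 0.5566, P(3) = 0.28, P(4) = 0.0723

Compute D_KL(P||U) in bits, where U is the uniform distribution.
0.4264 bits

U(i) = 1/4 for all i

D_KL(P||U) = Σ P(x) log₂(P(x) / (1/4))
           = Σ P(x) log₂(P(x)) + log₂(4)
           = log₂(4) - H(P)

H(P) = -Σ P(x) log₂(P(x)):
  -P(1)·log₂(P(1)) = -(0.0911)·log₂(0.0911) = 0.31488
  -P(2)·log₂(P(2)) = -(0.5566)·log₂(0.5566) = 0.47049
  -P(3)·log₂(P(3)) = -(0.28)·log₂(0.28) = 0.51422
  -P(4)·log₂(P(4)) = -(0.0723)·log₂(0.0723) = 0.27401
H(P) = 0.31488 + 0.47049 + 0.51422 + 0.27401 = 1.57360 bits

log₂(4) = 2.00000 bits

D_KL(P||U) = 2.00000 - 1.57360 = 0.42640 ≈ 0.4264 bits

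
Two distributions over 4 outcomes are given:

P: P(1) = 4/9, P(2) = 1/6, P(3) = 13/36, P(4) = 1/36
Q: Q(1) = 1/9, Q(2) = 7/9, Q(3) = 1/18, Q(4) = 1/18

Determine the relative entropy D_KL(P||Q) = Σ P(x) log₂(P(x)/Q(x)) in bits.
1.4659 bits

D_KL(P||Q) = Σ P(x) log₂(P(x)/Q(x))

Computing term by term:
  P(1)·log₂(P(1)/Q(1)) = (4/9)·log₂((4/9)/(1/9)) = 0.88889
  P(2)·log₂(P(2)/Q(2)) = (1/6)·log₂((1/6)/(7/9)) = -0.37040
  P(3)·log₂(P(3)/Q(3)) = (13/36)·log₂((13/36)/(1/18)) = 0.97516
  P(4)·log₂(P(4)/Q(4)) = (1/36)·log₂((1/36)/(1/18)) = -0.02778

D_KL(P||Q) = 0.88889 - 0.37040 + 0.97516 - 0.02778 = 1.46587 ≈ 1.4659 bits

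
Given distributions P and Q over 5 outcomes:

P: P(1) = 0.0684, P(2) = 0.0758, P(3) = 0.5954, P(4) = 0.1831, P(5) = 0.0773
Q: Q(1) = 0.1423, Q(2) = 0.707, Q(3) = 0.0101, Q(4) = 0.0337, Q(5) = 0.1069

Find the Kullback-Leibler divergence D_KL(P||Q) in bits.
3.5963 bits

D_KL(P||Q) = Σ P(x) log₂(P(x)/Q(x))

Computing term by term:
  P(1)·log₂(P(1)/Q(1)) = 0.0684·log₂(0.0684/0.1423) = -0.07229
  P(2)·log₂(P(2)/Q(2)) = 0.0758·log₂(0.0758/0.707) = -0.24419
  P(3)·log₂(P(3)/Q(3)) = 0.5954·log₂(0.5954/0.0101) = 3.50180
  P(4)·log₂(P(4)/Q(4)) = 0.1831·log₂(0.1831/0.0337) = 0.44710
  P(5)·log₂(P(5)/Q(5)) = 0.0773·log₂(0.0773/0.1069) = -0.03615

D_KL(P||Q) = -0.07229 - 0.24419 + 3.50180 + 0.44710 - 0.03615 = 3.59627 ≈ 3.5963 bits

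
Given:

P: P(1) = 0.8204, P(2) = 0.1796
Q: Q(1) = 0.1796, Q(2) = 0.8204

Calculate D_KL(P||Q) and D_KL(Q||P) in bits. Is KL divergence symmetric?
D_KL(P||Q) = 1.4043 bits, D_KL(Q||P) = 1.4043 bits. The two values coincide for this particular pair, but no — KL divergence is not symmetric in general.

D_KL(P||Q) = Σ P(x) log₂(P(x)/Q(x))

Computing term by term:
  P(1)·log₂(P(1)/Q(1)) = 0.8204·log₂(0.8204/0.1796) = 1.79794
  P(2)·log₂(P(2)/Q(2)) = 0.1796·log₂(0.1796/0.8204) = -0.39360

D_KL(P||Q) = 1.79794 - 0.39360 = 1.40434 ≈ 1.4043 bits

D_KL(Q||P) = Σ Q(x) log₂(Q(x)/P(x))

Computing term by term:
  Q(1)·log₂(Q(1)/P(1)) = 0.1796·log₂(0.1796/0.8204) = -0.39360
  Q(2)·log₂(Q(2)/P(2)) = 0.8204·log₂(0.8204/0.1796) = 1.79794

D_KL(Q||P) = -0.39360 + 1.79794 = 1.40434 ≈ 1.4043 bits

These ARE equal here. Q is P with outcomes relabeled (Q(1) = P(2), Q(2) = P(1)) by a relabeling that is its own inverse, so the two sums contain exactly the same terms in a different order. This is a special case — KL divergence is not symmetric in general: D_KL(P||Q) ≠ D_KL(Q||P) for most P, Q.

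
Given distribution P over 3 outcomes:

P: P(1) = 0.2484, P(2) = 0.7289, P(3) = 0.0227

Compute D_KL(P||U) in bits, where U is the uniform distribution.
0.6294 bits

U(i) = 1/3 for all i

D_KL(P||U) = Σ P(x) log₂(P(x) / (1/3))
           = Σ P(x) log₂(P(x)) + log₂(3)
           = log₂(3) - H(P)

H(P) = -Σ P(x) log₂(P(x)):
  -P(1)·log₂(P(1)) = -(0.2484)·log₂(0.2484) = 0.49910
  -P(2)·log₂(P(2)) = -(0.7289)·log₂(0.7289) = 0.33253
  -P(3)·log₂(P(3)) = -(0.0227)·log₂(0.0227) = 0.12397
H(P) = 0.49910 + 0.33253 + 0.12397 = 0.95560 bits

log₂(3) = 1.58496 bits

D_KL(P||U) = 1.58496 - 0.95560 = 0.62936 ≈ 0.6294 bits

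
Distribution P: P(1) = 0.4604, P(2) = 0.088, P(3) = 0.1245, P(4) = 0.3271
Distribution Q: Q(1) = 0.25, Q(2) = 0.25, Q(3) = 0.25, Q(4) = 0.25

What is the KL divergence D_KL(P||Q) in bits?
0.2747 bits

D_KL(P||Q) = Σ P(x) log₂(P(x)/Q(x))

Computing term by term:
  P(1)·log₂(P(1)/Q(1)) = 0.4604·log₂(0.4604/0.25) = 0.40559
  P(2)·log₂(P(2)/Q(2)) = 0.088·log₂(0.088/0.25) = -0.13256
  P(3)·log₂(P(3)/Q(3)) = 0.1245·log₂(0.1245/0.25) = -0.12522
  P(4)·log₂(P(4)/Q(4)) = 0.3271·log₂(0.3271/0.25) = 0.12685

D_KL(P||Q) = 0.40559 - 0.13256 - 0.12522 + 0.12685 = 0.27466 ≈ 0.2747 bits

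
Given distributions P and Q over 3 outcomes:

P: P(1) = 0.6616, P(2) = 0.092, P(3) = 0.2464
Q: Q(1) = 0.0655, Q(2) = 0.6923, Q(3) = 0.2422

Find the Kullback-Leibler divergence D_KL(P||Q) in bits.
1.9456 bits

D_KL(P||Q) = Σ P(x) log₂(P(x)/Q(x))

Computing term by term:
  P(1)·log₂(P(1)/Q(1)) = 0.6616·log₂(0.6616/0.0655) = 2.20736
  P(2)·log₂(P(2)/Q(2)) = 0.092·log₂(0.092/0.6923) = -0.26788
  P(3)·log₂(P(3)/Q(3)) = 0.2464·log₂(0.2464/0.2422) = 0.00611

D_KL(P||Q) = 2.20736 - 0.26788 + 0.00611 = 1.94559 ≈ 1.9456 bits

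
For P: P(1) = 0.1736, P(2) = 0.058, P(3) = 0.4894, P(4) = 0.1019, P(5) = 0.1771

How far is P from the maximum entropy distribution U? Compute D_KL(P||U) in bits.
0.3626 bits

U(i) = 1/5 for all i

D_KL(P||U) = Σ P(x) log₂(P(x) / (1/5))
           = Σ P(x) log₂(P(x)) + log₂(5)
           = log₂(5) - H(P)

H(P) = -Σ P(x) log₂(P(x)):
  -P(1)·log₂(P(1)) = -(0.1736)·log₂(0.1736) = 0.43854
  -P(2)·log₂(P(2)) = -(0.058)·log₂(0.058) = 0.23825
  -P(3)·log₂(P(3)) = -(0.4894)·log₂(0.4894) = 0.50453
  -P(4)·log₂(P(4)) = -(0.1019)·log₂(0.1019) = 0.33574
  -P(5)·log₂(P(5)) = -(0.1771)·log₂(0.1771) = 0.44228
H(P) = 0.43854 + 0.23825 + 0.50453 + 0.33574 + 0.44228 = 1.95934 bits

log₂(5) = 2.32193 bits

D_KL(P||U) = 2.32193 - 1.95934 = 0.36259 ≈ 0.3626 bits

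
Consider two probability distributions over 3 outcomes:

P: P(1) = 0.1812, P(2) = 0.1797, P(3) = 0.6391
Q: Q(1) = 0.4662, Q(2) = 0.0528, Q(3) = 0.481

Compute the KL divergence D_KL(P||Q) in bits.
0.3325 bits

D_KL(P||Q) = Σ P(x) log₂(P(x)/Q(x))

Computing term by term:
  P(1)·log₂(P(1)/Q(1)) = 0.1812·log₂(0.1812/0.4662) = -0.24704
  P(2)·log₂(P(2)/Q(2)) = 0.1797·log₂(0.1797/0.0528) = 0.31753
  P(3)·log₂(P(3)/Q(3)) = 0.6391·log₂(0.6391/0.481) = 0.26203

D_KL(P||Q) = -0.24704 + 0.31753 + 0.26203 = 0.33252 ≈ 0.3325 bits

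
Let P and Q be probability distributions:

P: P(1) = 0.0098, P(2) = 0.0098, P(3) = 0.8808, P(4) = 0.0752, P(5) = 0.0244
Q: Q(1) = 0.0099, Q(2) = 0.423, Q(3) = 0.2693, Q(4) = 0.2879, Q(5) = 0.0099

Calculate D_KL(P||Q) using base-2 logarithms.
1.3386 bits

D_KL(P||Q) = Σ P(x) log₂(P(x)/Q(x))

Computing term by term:
  P(1)·log₂(P(1)/Q(1)) = 0.0098·log₂(0.0098/0.0099) = -0.00014
  P(2)·log₂(P(2)/Q(2)) = 0.0098·log₂(0.0098/0.423) = -0.05323
  P(3)·log₂(P(3)/Q(3)) = 0.8808·log₂(0.8808/0.2693) = 1.50582
  P(4)·log₂(P(4)/Q(4)) = 0.0752·log₂(0.0752/0.2879) = -0.14564
  P(5)·log₂(P(5)/Q(5)) = 0.0244·log₂(0.0244/0.0099) = 0.03175

D_KL(P||Q) = -0.00014 - 0.05323 + 1.50582 - 0.14564 + 0.03175 = 1.33856 ≈ 1.3386 bits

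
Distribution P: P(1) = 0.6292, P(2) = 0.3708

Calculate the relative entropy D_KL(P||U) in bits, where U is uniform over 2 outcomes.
0.0487 bits

U(i) = 1/2 for all i

D_KL(P||U) = Σ P(x) log₂(P(x) / (1/2))
           = Σ P(x) log₂(P(x)) + log₂(2)
           = log₂(2) - H(P)

H(P) = -Σ P(x) log₂(P(x)):
  -P(1)·log₂(P(1)) = -(0.6292)·log₂(0.6292) = 0.42056
  -P(2)·log₂(P(2)) = -(0.3708)·log₂(0.3708) = 0.53072
H(P) = 0.42056 + 0.53072 = 0.95128 bits

log₂(2) = 1.00000 bits

D_KL(P||U) = 1.00000 - 0.95128 = 0.04872 ≈ 0.0487 bits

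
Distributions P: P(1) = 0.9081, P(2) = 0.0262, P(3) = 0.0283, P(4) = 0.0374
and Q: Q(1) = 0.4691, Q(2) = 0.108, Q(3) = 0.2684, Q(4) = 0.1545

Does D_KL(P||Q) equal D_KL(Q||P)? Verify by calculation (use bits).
D_KL(P||Q) = 0.6435 bits, D_KL(Q||P) = 0.9609 bits. No — D_KL(P||Q) ≠ D_KL(Q||P) for this pair.

D_KL(P||Q) = Σ P(x) log₂(P(x)/Q(x))

Computing term by term:
  P(1)·log₂(P(1)/Q(1)) = 0.9081·log₂(0.9081/0.4691) = 0.86538
  P(2)·log₂(P(2)/Q(2)) = 0.0262·log₂(0.0262/0.108) = -0.05354
  P(3)·log₂(P(3)/Q(3)) = 0.0283·log₂(0.0283/0.2684) = -0.09185
  P(4)·log₂(P(4)/Q(4)) = 0.0374·log₂(0.0374/0.1545) = -0.07654

D_KL(P||Q) = 0.86538 - 0.05354 - 0.09185 - 0.07654 = 0.64345 ≈ 0.6435 bits

D_KL(Q||P) = Σ Q(x) log₂(Q(x)/P(x))

Computing term by term:
  Q(1)·log₂(Q(1)/P(1)) = 0.4691·log₂(0.4691/0.9081) = -0.44703
  Q(2)·log₂(Q(2)/P(2)) = 0.108·log₂(0.108/0.0262) = 0.22069
  Q(3)·log₂(Q(3)/P(3)) = 0.2684·log₂(0.2684/0.0283) = 0.87110
  Q(4)·log₂(Q(4)/P(4)) = 0.1545·log₂(0.1545/0.0374) = 0.31618

D_KL(Q||P) = -0.44703 + 0.22069 + 0.87110 + 0.31618 = 0.96094 ≈ 0.9609 bits

These are NOT equal (difference: 0.3174 bits). KL divergence is asymmetric: D_KL(P||Q) ≠ D_KL(Q||P) in general.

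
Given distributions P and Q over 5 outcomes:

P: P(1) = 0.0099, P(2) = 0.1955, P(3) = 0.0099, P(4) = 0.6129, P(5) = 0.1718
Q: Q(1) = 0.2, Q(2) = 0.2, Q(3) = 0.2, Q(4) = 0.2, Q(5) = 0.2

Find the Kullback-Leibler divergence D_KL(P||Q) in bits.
0.8603 bits

D_KL(P||Q) = Σ P(x) log₂(P(x)/Q(x))

Computing term by term:
  P(1)·log₂(P(1)/Q(1)) = 0.0099·log₂(0.0099/0.2) = -0.04293
  P(2)·log₂(P(2)/Q(2)) = 0.1955·log₂(0.1955/0.2) = -0.00642
  P(3)·log₂(P(3)/Q(3)) = 0.0099·log₂(0.0099/0.2) = -0.04293
  P(4)·log₂(P(4)/Q(4)) = 0.6129·log₂(0.6129/0.2) = 0.99023
  P(5)·log₂(P(5)/Q(5)) = 0.1718·log₂(0.1718/0.2) = -0.03767

D_KL(P||Q) = -0.04293 - 0.00642 - 0.04293 + 0.99023 - 0.03767 = 0.86028 ≈ 0.8603 bits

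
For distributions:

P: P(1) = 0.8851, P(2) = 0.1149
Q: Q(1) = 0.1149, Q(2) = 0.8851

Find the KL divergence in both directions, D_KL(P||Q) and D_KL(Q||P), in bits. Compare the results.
D_KL(P||Q) = 2.2686 bits, D_KL(Q||P) = 2.2686 bits. The two directions give exactly the same value for this pair.

D_KL(P||Q) = Σ P(x) log₂(P(x)/Q(x))

Computing term by term:
  P(1)·log₂(P(1)/Q(1)) = 0.8851·log₂(0.8851/0.1149) = 2.60703
  P(2)·log₂(P(2)/Q(2)) = 0.1149·log₂(0.1149/0.8851) = -0.33843

D_KL(P||Q) = 2.60703 - 0.33843 = 2.26860 ≈ 2.2686 bits

D_KL(Q||P) = Σ Q(x) log₂(Q(x)/P(x))

Computing term by term:
  Q(1)·log₂(Q(1)/P(1)) = 0.1149·log₂(0.1149/0.8851) = -0.33843
  Q(2)·log₂(Q(2)/P(2)) = 0.8851·log₂(0.8851/0.1149) = 2.60703

D_KL(Q||P) = -0.33843 + 2.60703 = 2.26860 ≈ 2.2686 bits

These ARE equal here. Q is P with outcomes relabeled (Q(1) = P(2), Q(2) = P(1)) by a relabeling that is its own inverse, so the two sums contain exactly the same terms in a different order. This is a special case — KL divergence is not symmetric in general: D_KL(P||Q) ≠ D_KL(Q||P) for most P, Q.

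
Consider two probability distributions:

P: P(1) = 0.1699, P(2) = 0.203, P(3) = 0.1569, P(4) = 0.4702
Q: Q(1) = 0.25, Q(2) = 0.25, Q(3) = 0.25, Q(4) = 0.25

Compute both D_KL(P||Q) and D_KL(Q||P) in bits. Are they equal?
D_KL(P||Q) = 0.1674 bits, D_KL(Q||P) = 0.1546 bits. No, they are not equal.

D_KL(P||Q) = Σ P(x) log₂(P(x)/Q(x))

Computing term by term:
  P(1)·log₂(P(1)/Q(1)) = 0.1699·log₂(0.1699/0.25) = -0.09468
  P(2)·log₂(P(2)/Q(2)) = 0.203·log₂(0.203/0.25) = -0.06099
  P(3)·log₂(P(3)/Q(3)) = 0.1569·log₂(0.1569/0.25) = -0.10545
  P(4)·log₂(P(4)/Q(4)) = 0.4702·log₂(0.4702/0.25) = 0.42852

D_KL(P||Q) = -0.09468 - 0.06099 - 0.10545 + 0.42852 = 0.16740 ≈ 0.1674 bits

D_KL(Q||P) = Σ Q(x) log₂(Q(x)/P(x))

Computing term by term:
  Q(1)·log₂(Q(1)/P(1)) = 0.25·log₂(0.25/0.1699) = 0.13931
  Q(2)·log₂(Q(2)/P(2)) = 0.25·log₂(0.25/0.203) = 0.07511
  Q(3)·log₂(Q(3)/P(3)) = 0.25·log₂(0.25/0.1569) = 0.16802
  Q(4)·log₂(Q(4)/P(4)) = 0.25·log₂(0.25/0.4702) = -0.22784

D_KL(Q||P) = 0.13931 + 0.07511 + 0.16802 - 0.22784 = 0.15460 ≈ 0.1546 bits

These are NOT equal (difference: 0.0128 bits). KL divergence is asymmetric: D_KL(P||Q) ≠ D_KL(Q||P) in general.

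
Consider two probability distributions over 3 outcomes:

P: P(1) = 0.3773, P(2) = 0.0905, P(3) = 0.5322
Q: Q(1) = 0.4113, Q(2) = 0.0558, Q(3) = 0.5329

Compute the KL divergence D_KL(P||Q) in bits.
0.0152 bits

D_KL(P||Q) = Σ P(x) log₂(P(x)/Q(x))

Computing term by term:
  P(1)·log₂(P(1)/Q(1)) = 0.3773·log₂(0.3773/0.4113) = -0.04697
  P(2)·log₂(P(2)/Q(2)) = 0.0905·log₂(0.0905/0.0558) = 0.06314
  P(3)·log₂(P(3)/Q(3)) = 0.5322·log₂(0.5322/0.5329) = -0.00101

D_KL(P||Q) = -0.04697 + 0.06314 - 0.00101 = 0.01516 ≈ 0.0152 bits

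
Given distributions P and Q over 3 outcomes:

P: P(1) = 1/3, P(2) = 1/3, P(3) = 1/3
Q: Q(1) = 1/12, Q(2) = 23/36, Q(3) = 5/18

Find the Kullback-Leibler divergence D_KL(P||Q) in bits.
0.4415 bits

D_KL(P||Q) = Σ P(x) log₂(P(x)/Q(x))

Computing term by term:
  P(1)·log₂(P(1)/Q(1)) = (1/3)·log₂((1/3)/(1/12)) = 0.66667
  P(2)·log₂(P(2)/Q(2)) = (1/3)·log₂((1/3)/(23/36)) = -0.31287
  P(3)·log₂(P(3)/Q(3)) = (1/3)·log₂((1/3)/(5/18)) = 0.08768

D_KL(P||Q) = 0.66667 - 0.31287 + 0.08768 = 0.44148 ≈ 0.4415 bits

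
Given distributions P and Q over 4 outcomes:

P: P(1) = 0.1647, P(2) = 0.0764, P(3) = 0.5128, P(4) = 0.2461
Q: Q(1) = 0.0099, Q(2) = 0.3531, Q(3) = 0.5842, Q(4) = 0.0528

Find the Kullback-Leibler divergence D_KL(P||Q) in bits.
0.9494 bits

D_KL(P||Q) = Σ P(x) log₂(P(x)/Q(x))

Computing term by term:
  P(1)·log₂(P(1)/Q(1)) = 0.1647·log₂(0.1647/0.0099) = 0.66807
  P(2)·log₂(P(2)/Q(2)) = 0.0764·log₂(0.0764/0.3531) = -0.16872
  P(3)·log₂(P(3)/Q(3)) = 0.5128·log₂(0.5128/0.5842) = -0.09644
  P(4)·log₂(P(4)/Q(4)) = 0.2461·log₂(0.2461/0.0528) = 0.54650

D_KL(P||Q) = 0.66807 - 0.16872 - 0.09644 + 0.54650 = 0.94941 ≈ 0.9494 bits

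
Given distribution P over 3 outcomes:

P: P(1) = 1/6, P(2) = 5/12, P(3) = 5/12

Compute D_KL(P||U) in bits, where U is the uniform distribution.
0.1016 bits

U(i) = 1/3 for all i

D_KL(P||U) = Σ P(x) log₂(P(x) / (1/3))
           = Σ P(x) log₂(P(x)) + log₂(3)
           = log₂(3) - H(P)

H(P) = -Σ P(x) log₂(P(x)):
  -P(1)·log₂(P(1)) = -(1/6)·log₂(1/6) = 0.43083
  -P(2)·log₂(P(2)) = -(5/12)·log₂(5/12) = 0.52626
  -P(3)·log₂(P(3)) = -(5/12)·log₂(5/12) = 0.52626
H(P) = 0.43083 + 0.52626 + 0.52626 = 1.48335 bits

log₂(3) = 1.58496 bits

D_KL(P||U) = 1.58496 - 1.48335 = 0.10161 ≈ 0.1016 bits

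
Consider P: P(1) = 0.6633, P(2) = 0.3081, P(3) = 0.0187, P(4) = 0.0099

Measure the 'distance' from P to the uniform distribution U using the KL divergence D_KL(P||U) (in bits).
0.9106 bits

U(i) = 1/4 for all i

D_KL(P||U) = Σ P(x) log₂(P(x) / (1/4))
           = Σ P(x) log₂(P(x)) + log₂(4)
           = log₂(4) - H(P)

H(P) = -Σ P(x) log₂(P(x)):
  -P(1)·log₂(P(1)) = -(0.6633)·log₂(0.6633) = 0.39285
  -P(2)·log₂(P(2)) = -(0.3081)·log₂(0.3081) = 0.52332
  -P(3)·log₂(P(3)) = -(0.0187)·log₂(0.0187) = 0.10735
  -P(4)·log₂(P(4)) = -(0.0099)·log₂(0.0099) = 0.06592
H(P) = 0.39285 + 0.52332 + 0.10735 + 0.06592 = 1.08944 bits

log₂(4) = 2.00000 bits

D_KL(P||U) = 2.00000 - 1.08944 = 0.91056 ≈ 0.9106 bits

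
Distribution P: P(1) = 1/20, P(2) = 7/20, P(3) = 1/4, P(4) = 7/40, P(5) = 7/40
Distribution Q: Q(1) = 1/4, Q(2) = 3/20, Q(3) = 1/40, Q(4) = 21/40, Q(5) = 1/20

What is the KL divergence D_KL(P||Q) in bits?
1.1811 bits

D_KL(P||Q) = Σ P(x) log₂(P(x)/Q(x))

Computing term by term:
  P(1)·log₂(P(1)/Q(1)) = (1/20)·log₂((1/20)/(1/4)) = -0.11610
  P(2)·log₂(P(2)/Q(2)) = (7/20)·log₂((7/20)/(3/20)) = 0.42784
  P(3)·log₂(P(3)/Q(3)) = (1/4)·log₂((1/4)/(1/40)) = 0.83048
  P(4)·log₂(P(4)/Q(4)) = (7/40)·log₂((7/40)/(21/40)) = -0.27737
  P(5)·log₂(P(5)/Q(5)) = (7/40)·log₂((7/40)/(1/20)) = 0.31629

D_KL(P||Q) = -0.11610 + 0.42784 + 0.83048 - 0.27737 + 0.31629 = 1.18114 ≈ 1.1811 bits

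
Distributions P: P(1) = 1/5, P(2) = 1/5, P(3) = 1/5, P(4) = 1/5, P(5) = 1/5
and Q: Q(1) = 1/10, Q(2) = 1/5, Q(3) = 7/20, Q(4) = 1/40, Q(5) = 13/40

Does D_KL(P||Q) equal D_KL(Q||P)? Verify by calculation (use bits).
D_KL(P||Q) = 0.4984 bits, D_KL(Q||P) = 0.3352 bits. No — D_KL(P||Q) ≠ D_KL(Q||P) for this pair.

D_KL(P||Q) = Σ P(x) log₂(P(x)/Q(x))

Computing term by term:
  P(1)·log₂(P(1)/Q(1)) = (1/5)·log₂((1/5)/(1/10)) = 0.20000
  P(2)·log₂(P(2)/Q(2)) = (1/5)·log₂((1/5)/(1/5)) = 0.00000
  P(3)·log₂(P(3)/Q(3)) = (1/5)·log₂((1/5)/(7/20)) = -0.16147
  P(4)·log₂(P(4)/Q(4)) = (1/5)·log₂((1/5)/(1/40)) = 0.60000
  P(5)·log₂(P(5)/Q(5)) = (1/5)·log₂((1/5)/(13/40)) = -0.14009

D_KL(P||Q) = 0.20000 + 0.00000 - 0.16147 + 0.60000 - 0.14009 = 0.49844 ≈ 0.4984 bits

D_KL(Q||P) = Σ Q(x) log₂(Q(x)/P(x))

Computing term by term:
  Q(1)·log₂(Q(1)/P(1)) = (1/10)·log₂((1/10)/(1/5)) = -0.10000
  Q(2)·log₂(Q(2)/P(2)) = (1/5)·log₂((1/5)/(1/5)) = 0.00000
  Q(3)·log₂(Q(3)/P(3)) = (7/20)·log₂((7/20)/(1/5)) = 0.28257
  Q(4)·log₂(Q(4)/P(4)) = (1/40)·log₂((1/40)/(1/5)) = -0.07500
  Q(5)·log₂(Q(5)/P(5)) = (13/40)·log₂((13/40)/(1/5)) = 0.22764

D_KL(Q||P) = -0.10000 + 0.00000 + 0.28257 - 0.07500 + 0.22764 = 0.33521 ≈ 0.3352 bits

These are NOT equal (difference: 0.1632 bits). KL divergence is asymmetric: D_KL(P||Q) ≠ D_KL(Q||P) in general.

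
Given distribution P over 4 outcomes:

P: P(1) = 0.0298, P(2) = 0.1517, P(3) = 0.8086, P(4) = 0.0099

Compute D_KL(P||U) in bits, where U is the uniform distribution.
1.1225 bits

U(i) = 1/4 for all i

D_KL(P||U) = Σ P(x) log₂(P(x) / (1/4))
           = Σ P(x) log₂(P(x)) + log₂(4)
           = log₂(4) - H(P)

H(P) = -Σ P(x) log₂(P(x)):
  -P(1)·log₂(P(1)) = -(0.0298)·log₂(0.0298) = 0.15104
  -P(2)·log₂(P(2)) = -(0.1517)·log₂(0.1517) = 0.41273
  -P(3)·log₂(P(3)) = -(0.8086)·log₂(0.8086) = 0.24784
  -P(4)·log₂(P(4)) = -(0.0099)·log₂(0.0099) = 0.06592
H(P) = 0.15104 + 0.41273 + 0.24784 + 0.06592 = 0.87753 bits

log₂(4) = 2.00000 bits

D_KL(P||U) = 2.00000 - 0.87753 = 1.12247 ≈ 1.1225 bits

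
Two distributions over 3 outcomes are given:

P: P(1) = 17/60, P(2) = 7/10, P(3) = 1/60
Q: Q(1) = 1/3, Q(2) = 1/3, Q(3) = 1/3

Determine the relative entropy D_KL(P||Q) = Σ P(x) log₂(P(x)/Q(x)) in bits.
0.6108 bits

D_KL(P||Q) = Σ P(x) log₂(P(x)/Q(x))

Computing term by term:
  P(1)·log₂(P(1)/Q(1)) = (17/60)·log₂((17/60)/(1/3)) = -0.06643
  P(2)·log₂(P(2)/Q(2)) = (7/10)·log₂((7/10)/(1/3)) = 0.74927
  P(3)·log₂(P(3)/Q(3)) = (1/60)·log₂((1/60)/(1/3)) = -0.07203

D_KL(P||Q) = -0.06643 + 0.74927 - 0.07203 = 0.61081 ≈ 0.6108 bits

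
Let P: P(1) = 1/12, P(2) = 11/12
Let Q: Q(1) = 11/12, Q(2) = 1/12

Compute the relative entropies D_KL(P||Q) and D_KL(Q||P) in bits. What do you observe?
D_KL(P||Q) = 2.8829 bits, D_KL(Q||P) = 2.8829 bits. The two directions give the same value here, because Q is a self-inverse relabeling of P; in general KL divergence is asymmetric.

D_KL(P||Q) = Σ P(x) log₂(P(x)/Q(x))

Computing term by term:
  P(1)·log₂(P(1)/Q(1)) = (1/12)·log₂((1/12)/(11/12)) = -0.28829
  P(2)·log₂(P(2)/Q(2)) = (11/12)·log₂((11/12)/(1/12)) = 3.17115

D_KL(P||Q) = -0.28829 + 3.17115 = 2.88286 ≈ 2.8829 bits

D_KL(Q||P) = Σ Q(x) log₂(Q(x)/P(x))

Computing term by term:
  Q(1)·log₂(Q(1)/P(1)) = (11/12)·log₂((11/12)/(1/12)) = 3.17115
  Q(2)·log₂(Q(2)/P(2)) = (1/12)·log₂((1/12)/(11/12)) = -0.28829

D_KL(Q||P) = 3.17115 - 0.28829 = 2.88286 ≈ 2.8829 bits

These ARE equal here. Q is P with outcomes relabeled (Q(1) = P(2), Q(2) = P(1)) by a relabeling that is its own inverse, so the two sums contain exactly the same terms in a different order. This is a special case — KL divergence is not symmetric in general: D_KL(P||Q) ≠ D_KL(Q||P) for most P, Q.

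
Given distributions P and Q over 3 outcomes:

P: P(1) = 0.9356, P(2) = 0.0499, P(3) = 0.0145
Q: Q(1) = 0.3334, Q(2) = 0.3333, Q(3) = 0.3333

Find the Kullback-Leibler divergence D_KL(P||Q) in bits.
1.1905 bits

D_KL(P||Q) = Σ P(x) log₂(P(x)/Q(x))

Computing term by term:
  P(1)·log₂(P(1)/Q(1)) = 0.9356·log₂(0.9356/0.3334) = 1.39277
  P(2)·log₂(P(2)/Q(2)) = 0.0499·log₂(0.0499/0.3333) = -0.13671
  P(3)·log₂(P(3)/Q(3)) = 0.0145·log₂(0.0145/0.3333) = -0.06558

D_KL(P||Q) = 1.39277 - 0.13671 - 0.06558 = 1.19048 ≈ 1.1905 bits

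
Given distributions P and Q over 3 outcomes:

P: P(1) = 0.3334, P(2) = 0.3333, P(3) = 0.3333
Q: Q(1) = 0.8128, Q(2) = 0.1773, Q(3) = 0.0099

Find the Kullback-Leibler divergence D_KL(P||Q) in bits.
1.5658 bits

D_KL(P||Q) = Σ P(x) log₂(P(x)/Q(x))

Computing term by term:
  P(1)·log₂(P(1)/Q(1)) = 0.3334·log₂(0.3334/0.8128) = -0.42863
  P(2)·log₂(P(2)/Q(2)) = 0.3333·log₂(0.3333/0.1773) = 0.30351
  P(3)·log₂(P(3)/Q(3)) = 0.3333·log₂(0.3333/0.0099) = 1.69091

D_KL(P||Q) = -0.42863 + 0.30351 + 1.69091 = 1.56579 ≈ 1.5658 bits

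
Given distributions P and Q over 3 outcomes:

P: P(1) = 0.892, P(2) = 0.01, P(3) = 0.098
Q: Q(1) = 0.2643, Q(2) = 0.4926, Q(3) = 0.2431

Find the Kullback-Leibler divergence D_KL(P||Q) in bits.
1.3807 bits

D_KL(P||Q) = Σ P(x) log₂(P(x)/Q(x))

Computing term by term:
  P(1)·log₂(P(1)/Q(1)) = 0.892·log₂(0.892/0.2643) = 1.56534
  P(2)·log₂(P(2)/Q(2)) = 0.01·log₂(0.01/0.4926) = -0.05622
  P(3)·log₂(P(3)/Q(3)) = 0.098·log₂(0.098/0.2431) = -0.12845

D_KL(P||Q) = 1.56534 - 0.05622 - 0.12845 = 1.38067 ≈ 1.3807 bits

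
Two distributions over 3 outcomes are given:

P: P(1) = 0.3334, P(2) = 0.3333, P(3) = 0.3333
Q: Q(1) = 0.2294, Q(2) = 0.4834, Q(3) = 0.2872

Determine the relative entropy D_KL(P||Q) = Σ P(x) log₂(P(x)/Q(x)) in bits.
0.0726 bits

D_KL(P||Q) = Σ P(x) log₂(P(x)/Q(x))

Computing term by term:
  P(1)·log₂(P(1)/Q(1)) = 0.3334·log₂(0.3334/0.2294) = 0.17983
  P(2)·log₂(P(2)/Q(2)) = 0.3333·log₂(0.3333/0.4834) = -0.17878
  P(3)·log₂(P(3)/Q(3)) = 0.3333·log₂(0.3333/0.2872) = 0.07158

D_KL(P||Q) = 0.17983 - 0.17878 + 0.07158 = 0.07263 ≈ 0.0726 bits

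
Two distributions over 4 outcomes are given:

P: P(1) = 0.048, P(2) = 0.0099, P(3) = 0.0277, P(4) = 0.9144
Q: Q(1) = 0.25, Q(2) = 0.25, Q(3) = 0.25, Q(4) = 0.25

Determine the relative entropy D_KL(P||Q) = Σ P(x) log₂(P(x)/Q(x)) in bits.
1.4624 bits

D_KL(P||Q) = Σ P(x) log₂(P(x)/Q(x))

Computing term by term:
  P(1)·log₂(P(1)/Q(1)) = 0.048·log₂(0.048/0.25) = -0.11428
  P(2)·log₂(P(2)/Q(2)) = 0.0099·log₂(0.0099/0.25) = -0.04612
  P(3)·log₂(P(3)/Q(3)) = 0.0277·log₂(0.0277/0.25) = -0.08792
  P(4)·log₂(P(4)/Q(4)) = 0.9144·log₂(0.9144/0.25) = 1.71075

D_KL(P||Q) = -0.11428 - 0.04612 - 0.08792 + 1.71075 = 1.46243 ≈ 1.4624 bits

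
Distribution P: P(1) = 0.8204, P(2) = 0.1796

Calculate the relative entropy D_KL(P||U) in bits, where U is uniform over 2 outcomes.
0.3208 bits

U(i) = 1/2 for all i

D_KL(P||U) = Σ P(x) log₂(P(x) / (1/2))
           = Σ P(x) log₂(P(x)) + log₂(2)
           = log₂(2) - H(P)

H(P) = -Σ P(x) log₂(P(x)):
  -P(1)·log₂(P(1)) = -(0.8204)·log₂(0.8204) = 0.23431
  -P(2)·log₂(P(2)) = -(0.1796)·log₂(0.1796) = 0.44489
H(P) = 0.23431 + 0.44489 = 0.67920 bits

log₂(2) = 1.00000 bits

D_KL(P||U) = 1.00000 - 0.67920 = 0.32080 ≈ 0.3208 bits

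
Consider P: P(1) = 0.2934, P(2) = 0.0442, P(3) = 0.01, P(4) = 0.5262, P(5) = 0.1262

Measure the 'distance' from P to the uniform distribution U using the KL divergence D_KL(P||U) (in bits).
0.6733 bits

U(i) = 1/5 for all i

D_KL(P||U) = Σ P(x) log₂(P(x) / (1/5))
           = Σ P(x) log₂(P(x)) + log₂(5)
           = log₂(5) - H(P)

H(P) = -Σ P(x) log₂(P(x)):
  -P(1)·log₂(P(1)) = -(0.2934)·log₂(0.2934) = 0.51904
  -P(2)·log₂(P(2)) = -(0.0442)·log₂(0.0442) = 0.19889
  -P(3)·log₂(P(3)) = -(0.01)·log₂(0.01) = 0.06644
  -P(4)·log₂(P(4)) = -(0.5262)·log₂(0.5262) = 0.48743
  -P(5)·log₂(P(5)) = -(0.1262)·log₂(0.1262) = 0.37686
H(P) = 0.51904 + 0.19889 + 0.06644 + 0.48743 + 0.37686 = 1.64866 bits

log₂(5) = 2.32193 bits

D_KL(P||U) = 2.32193 - 1.64866 = 0.67327 ≈ 0.6733 bits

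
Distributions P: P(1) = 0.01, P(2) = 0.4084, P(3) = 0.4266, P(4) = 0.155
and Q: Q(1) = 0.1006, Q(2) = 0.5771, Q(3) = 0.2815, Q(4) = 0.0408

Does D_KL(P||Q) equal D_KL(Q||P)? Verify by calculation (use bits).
D_KL(P||Q) = 0.3173 bits, D_KL(Q||P) = 0.3755 bits. No — D_KL(P||Q) ≠ D_KL(Q||P) for this pair.

D_KL(P||Q) = Σ P(x) log₂(P(x)/Q(x))

Computing term by term:
  P(1)·log₂(P(1)/Q(1)) = 0.01·log₂(0.01/0.1006) = -0.03331
  P(2)·log₂(P(2)/Q(2)) = 0.4084·log₂(0.4084/0.5771) = -0.20373
  P(3)·log₂(P(3)/Q(3)) = 0.4266·log₂(0.4266/0.2815) = 0.25585
  P(4)·log₂(P(4)/Q(4)) = 0.155·log₂(0.155/0.0408) = 0.29847

D_KL(P||Q) = -0.03331 - 0.20373 + 0.25585 + 0.29847 = 0.31728 ≈ 0.3173 bits

D_KL(Q||P) = Σ Q(x) log₂(Q(x)/P(x))

Computing term by term:
  Q(1)·log₂(Q(1)/P(1)) = 0.1006·log₂(0.1006/0.01) = 0.33505
  Q(2)·log₂(Q(2)/P(2)) = 0.5771·log₂(0.5771/0.4084) = 0.28788
  Q(3)·log₂(Q(3)/P(3)) = 0.2815·log₂(0.2815/0.4266) = -0.16883
  Q(4)·log₂(Q(4)/P(4)) = 0.0408·log₂(0.0408/0.155) = -0.07857

D_KL(Q||P) = 0.33505 + 0.28788 - 0.16883 - 0.07857 = 0.37553 ≈ 0.3755 bits

These are NOT equal (difference: 0.0582 bits). KL divergence is asymmetric: D_KL(P||Q) ≠ D_KL(Q||P) in general.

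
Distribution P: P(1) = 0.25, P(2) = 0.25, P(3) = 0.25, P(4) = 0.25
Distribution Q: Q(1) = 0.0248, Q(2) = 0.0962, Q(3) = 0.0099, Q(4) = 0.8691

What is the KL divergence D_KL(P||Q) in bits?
1.8930 bits

D_KL(P||Q) = Σ P(x) log₂(P(x)/Q(x))

Computing term by term:
  P(1)·log₂(P(1)/Q(1)) = 0.25·log₂(0.25/0.0248) = 0.83338
  P(2)·log₂(P(2)/Q(2)) = 0.25·log₂(0.25/0.0962) = 0.34445
  P(3)·log₂(P(3)/Q(3)) = 0.25·log₂(0.25/0.0099) = 1.16459
  P(4)·log₂(P(4)/Q(4)) = 0.25·log₂(0.25/0.8691) = -0.44940

D_KL(P||Q) = 0.83338 + 0.34445 + 1.16459 - 0.44940 = 1.89302 ≈ 1.8930 bits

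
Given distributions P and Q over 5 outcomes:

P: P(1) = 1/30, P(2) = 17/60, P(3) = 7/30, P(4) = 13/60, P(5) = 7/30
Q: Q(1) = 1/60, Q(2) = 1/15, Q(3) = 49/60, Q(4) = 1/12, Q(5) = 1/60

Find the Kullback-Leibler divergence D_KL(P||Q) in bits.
1.3901 bits

D_KL(P||Q) = Σ P(x) log₂(P(x)/Q(x))

Computing term by term:
  P(1)·log₂(P(1)/Q(1)) = (1/30)·log₂((1/30)/(1/60)) = 0.03333
  P(2)·log₂(P(2)/Q(2)) = (17/60)·log₂((17/60)/(1/15)) = 0.59145
  P(3)·log₂(P(3)/Q(3)) = (7/30)·log₂((7/30)/(49/60)) = -0.42172
  P(4)·log₂(P(4)/Q(4)) = (13/60)·log₂((13/60)/(1/12)) = 0.29868
  P(5)·log₂(P(5)/Q(5)) = (7/30)·log₂((7/30)/(1/60)) = 0.88838

D_KL(P||Q) = 0.03333 + 0.59145 - 0.42172 + 0.29868 + 0.88838 = 1.39012 ≈ 1.3901 bits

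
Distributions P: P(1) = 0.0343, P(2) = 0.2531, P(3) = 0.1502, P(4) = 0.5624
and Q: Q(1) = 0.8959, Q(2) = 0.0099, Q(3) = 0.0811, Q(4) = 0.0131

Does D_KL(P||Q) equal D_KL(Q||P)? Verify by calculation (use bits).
D_KL(P||Q) = 4.2061 bits, D_KL(Q||P) = 4.0276 bits. No — D_KL(P||Q) ≠ D_KL(Q||P) for this pair.

D_KL(P||Q) = Σ P(x) log₂(P(x)/Q(x))

Computing term by term:
  P(1)·log₂(P(1)/Q(1)) = 0.0343·log₂(0.0343/0.8959) = -0.16145
  P(2)·log₂(P(2)/Q(2)) = 0.2531·log₂(0.2531/0.0099) = 1.18353
  P(3)·log₂(P(3)/Q(3)) = 0.1502·log₂(0.1502/0.0811) = 0.13354
  P(4)·log₂(P(4)/Q(4)) = 0.5624·log₂(0.5624/0.0131) = 3.05043

D_KL(P||Q) = -0.16145 + 1.18353 + 0.13354 + 3.05043 = 4.20605 ≈ 4.2061 bits

D_KL(Q||P) = Σ Q(x) log₂(Q(x)/P(x))

Computing term by term:
  Q(1)·log₂(Q(1)/P(1)) = 0.8959·log₂(0.8959/0.0343) = 4.21705
  Q(2)·log₂(Q(2)/P(2)) = 0.0099·log₂(0.0099/0.2531) = -0.04629
  Q(3)·log₂(Q(3)/P(3)) = 0.0811·log₂(0.0811/0.1502) = -0.07211
  Q(4)·log₂(Q(4)/P(4)) = 0.0131·log₂(0.0131/0.5624) = -0.07105

D_KL(Q||P) = 4.21705 - 0.04629 - 0.07211 - 0.07105 = 4.02760 ≈ 4.0276 bits

These are NOT equal (difference: 0.1785 bits). KL divergence is asymmetric: D_KL(P||Q) ≠ D_KL(Q||P) in general.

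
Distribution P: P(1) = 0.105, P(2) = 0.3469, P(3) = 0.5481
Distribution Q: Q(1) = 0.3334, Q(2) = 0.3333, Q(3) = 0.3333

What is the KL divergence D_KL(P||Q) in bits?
0.2383 bits

D_KL(P||Q) = Σ P(x) log₂(P(x)/Q(x))

Computing term by term:
  P(1)·log₂(P(1)/Q(1)) = 0.105·log₂(0.105/0.3334) = -0.17502
  P(2)·log₂(P(2)/Q(2)) = 0.3469·log₂(0.3469/0.3333) = 0.02002
  P(3)·log₂(P(3)/Q(3)) = 0.5481·log₂(0.5481/0.3333) = 0.39333

D_KL(P||Q) = -0.17502 + 0.02002 + 0.39333 = 0.23833 ≈ 0.2383 bits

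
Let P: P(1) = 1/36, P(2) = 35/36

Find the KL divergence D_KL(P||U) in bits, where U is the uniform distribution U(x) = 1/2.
0.8169 bits

U(i) = 1/2 for all i

D_KL(P||U) = Σ P(x) log₂(P(x) / (1/2))
           = Σ P(x) log₂(P(x)) + log₂(2)
           = log₂(2) - H(P)

H(P) = -Σ P(x) log₂(P(x)):
  -P(1)·log₂(P(1)) = -(1/36)·log₂(1/36) = 0.14361
  -P(2)·log₂(P(2)) = -(35/36)·log₂(35/36) = 0.03951
H(P) = 0.14361 + 0.03951 = 0.18312 bits

log₂(2) = 1.00000 bits

D_KL(P||U) = 1.00000 - 0.18312 = 0.81688 ≈ 0.8169 bits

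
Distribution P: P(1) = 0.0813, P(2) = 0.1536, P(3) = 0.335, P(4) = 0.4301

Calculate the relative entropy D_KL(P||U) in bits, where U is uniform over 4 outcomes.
0.2384 bits

U(i) = 1/4 for all i

D_KL(P||U) = Σ P(x) log₂(P(x) / (1/4))
           = Σ P(x) log₂(P(x)) + log₂(4)
           = log₂(4) - H(P)

H(P) = -Σ P(x) log₂(P(x)):
  -P(1)·log₂(P(1)) = -(0.0813)·log₂(0.0813) = 0.29435
  -P(2)·log₂(P(2)) = -(0.1536)·log₂(0.1536) = 0.41514
  -P(3)·log₂(P(3)) = -(0.335)·log₂(0.335) = 0.52855
  -P(4)·log₂(P(4)) = -(0.4301)·log₂(0.4301) = 0.52354
H(P) = 0.29435 + 0.41514 + 0.52855 + 0.52354 = 1.76158 bits

log₂(4) = 2.00000 bits

D_KL(P||U) = 2.00000 - 1.76158 = 0.23842 ≈ 0.2384 bits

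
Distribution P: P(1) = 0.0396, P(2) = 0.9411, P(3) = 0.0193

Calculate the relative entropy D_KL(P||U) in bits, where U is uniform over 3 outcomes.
1.2082 bits

U(i) = 1/3 for all i

D_KL(P||U) = Σ P(x) log₂(P(x) / (1/3))
           = Σ P(x) log₂(P(x)) + log₂(3)
           = log₂(3) - H(P)

H(P) = -Σ P(x) log₂(P(x)):
  -P(1)·log₂(P(1)) = -(0.0396)·log₂(0.0396) = 0.18447
  -P(2)·log₂(P(2)) = -(0.9411)·log₂(0.9411) = 0.08242
  -P(3)·log₂(P(3)) = -(0.0193)·log₂(0.0193) = 0.10992
H(P) = 0.18447 + 0.08242 + 0.10992 = 0.37681 bits

log₂(3) = 1.58496 bits

D_KL(P||U) = 1.58496 - 0.37681 = 1.20815 ≈ 1.2082 bits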